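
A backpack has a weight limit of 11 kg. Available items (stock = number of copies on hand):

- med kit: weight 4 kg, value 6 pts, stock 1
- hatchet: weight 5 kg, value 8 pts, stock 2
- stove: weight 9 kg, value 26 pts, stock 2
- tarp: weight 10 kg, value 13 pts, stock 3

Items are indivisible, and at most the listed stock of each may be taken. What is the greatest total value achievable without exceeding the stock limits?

26 pts

Top feasible selections:
- 1×stove: weight 9, value 26
- 2×hatchet: weight 10, value 16
- 1×med kit + 1×hatchet: weight 9, value 14
- 1×tarp: weight 10, value 13
Best: 26 pts.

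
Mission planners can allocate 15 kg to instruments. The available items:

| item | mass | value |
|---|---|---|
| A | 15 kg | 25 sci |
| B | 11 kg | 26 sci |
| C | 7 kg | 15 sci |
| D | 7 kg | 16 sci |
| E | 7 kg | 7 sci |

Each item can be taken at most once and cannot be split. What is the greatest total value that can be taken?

31 sci

Check high-value combinations within 15 kg:
- C+D: mass 7+7=14, value 15+16=31
- B: mass 11, value 26
- A: mass 15, value 25
- D+E: mass 7+7=14, value 16+7=23
Best: 31 sci.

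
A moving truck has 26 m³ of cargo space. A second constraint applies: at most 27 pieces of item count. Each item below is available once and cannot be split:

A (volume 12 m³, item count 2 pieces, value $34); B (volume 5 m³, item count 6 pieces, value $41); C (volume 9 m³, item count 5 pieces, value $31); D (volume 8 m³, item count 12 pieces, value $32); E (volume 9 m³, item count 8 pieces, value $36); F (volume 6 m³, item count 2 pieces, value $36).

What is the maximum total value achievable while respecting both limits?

$113

Feasible sets respecting both limits:
- B+E+F: volume 20, item count 16, value 113
- A+B+E: volume 26, item count 16, value 111
- A+B+F: volume 23, item count 10, value 111
Best: $113.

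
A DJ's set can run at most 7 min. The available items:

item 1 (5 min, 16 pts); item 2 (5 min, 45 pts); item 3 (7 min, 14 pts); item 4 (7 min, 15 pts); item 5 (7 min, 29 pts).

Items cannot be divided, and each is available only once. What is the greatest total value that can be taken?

45 pts

Check high-value combinations within 7 min:
- item 2: duration 5, value 45
- item 5: duration 7, value 29
- item 1: duration 5, value 16
- item 4: duration 7, value 15
- item 3: duration 7, value 14
Best: 45 pts.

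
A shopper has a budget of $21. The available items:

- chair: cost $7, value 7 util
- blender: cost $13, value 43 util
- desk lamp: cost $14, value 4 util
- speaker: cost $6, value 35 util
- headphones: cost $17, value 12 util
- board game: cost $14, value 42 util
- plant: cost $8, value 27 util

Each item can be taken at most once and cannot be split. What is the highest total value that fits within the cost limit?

Check high-value combinations within $21:
- blender+speaker: cost 13+6=19, value 43+35=78
- speaker+board game: cost 6+14=20, value 35+42=77
- blender+plant: cost 13+8=21, value 43+27=70
Best: 78 util.

78 util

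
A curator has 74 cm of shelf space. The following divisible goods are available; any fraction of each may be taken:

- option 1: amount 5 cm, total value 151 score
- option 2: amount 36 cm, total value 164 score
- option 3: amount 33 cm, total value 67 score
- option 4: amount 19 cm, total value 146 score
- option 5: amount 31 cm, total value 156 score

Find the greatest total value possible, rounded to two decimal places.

539.56

Take in order of value per unit:
- option 1 (151/5 per unit): all 5 → value 151, running total 151.00
- option 4 (146/19 per unit): all 19 → value 146, running total 297.00
- option 5 (156/31 per unit): all 31 → value 156, running total 453.00
- option 2 (164/36 per unit): 19 of 36 → value 19×164/36 = 86.5556, running total 539.56
Total 539.56.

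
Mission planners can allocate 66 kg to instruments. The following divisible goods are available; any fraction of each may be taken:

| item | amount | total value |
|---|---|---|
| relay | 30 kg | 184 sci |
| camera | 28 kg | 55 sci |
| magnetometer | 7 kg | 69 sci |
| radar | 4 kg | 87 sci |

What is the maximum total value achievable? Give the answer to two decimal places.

Take in order of value per unit:
- radar (87/4 per unit): all 4 → value 87, running total 87.00
- magnetometer (69/7 per unit): all 7 → value 69, running total 156.00
- relay (184/30 per unit): all 30 → value 184, running total 340.00
- camera (55/28 per unit): 25 of 28 → value 25×55/28 = 49.1071, running total 389.11
Total 389.11.

389.11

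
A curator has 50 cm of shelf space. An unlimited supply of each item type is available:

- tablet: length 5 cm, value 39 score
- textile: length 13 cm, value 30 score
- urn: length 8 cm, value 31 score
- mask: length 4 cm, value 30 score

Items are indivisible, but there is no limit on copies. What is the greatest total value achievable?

390 score

Best value-per-unit is tablet at 39/5, and filling with it alone uses length 10×5=50. No mix of the others beats 10×39 = 390.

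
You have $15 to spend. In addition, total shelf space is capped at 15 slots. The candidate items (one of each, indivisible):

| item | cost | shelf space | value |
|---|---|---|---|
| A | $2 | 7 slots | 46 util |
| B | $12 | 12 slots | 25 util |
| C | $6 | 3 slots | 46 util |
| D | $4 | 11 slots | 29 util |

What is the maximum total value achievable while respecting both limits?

92 util

Feasible sets respecting both limits:
- A+C: cost 8, shelf space 10, value 92
- C+D: cost 10, shelf space 14, value 75
- A: cost 2, shelf space 7, value 46
- C: cost 6, shelf space 3, value 46
Best: 92 util.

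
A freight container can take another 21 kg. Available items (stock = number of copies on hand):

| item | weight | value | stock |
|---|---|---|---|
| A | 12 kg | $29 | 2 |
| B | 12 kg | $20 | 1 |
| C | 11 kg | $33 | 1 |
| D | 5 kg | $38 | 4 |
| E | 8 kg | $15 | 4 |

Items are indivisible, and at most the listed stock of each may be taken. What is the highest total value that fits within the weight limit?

Top feasible selections:
- 4×D: weight 20, value 152
- 3×D: weight 15, value 114
Best: $152.

$152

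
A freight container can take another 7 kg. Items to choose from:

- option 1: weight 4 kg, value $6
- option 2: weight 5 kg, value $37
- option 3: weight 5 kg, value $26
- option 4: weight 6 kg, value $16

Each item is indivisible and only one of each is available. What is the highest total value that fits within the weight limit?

Check high-value combinations within 7 kg:
- option 2: weight 5, value 37
- option 3: weight 5, value 26
- option 4: weight 6, value 16
- option 1: weight 4, value 6
Best: $37.

$37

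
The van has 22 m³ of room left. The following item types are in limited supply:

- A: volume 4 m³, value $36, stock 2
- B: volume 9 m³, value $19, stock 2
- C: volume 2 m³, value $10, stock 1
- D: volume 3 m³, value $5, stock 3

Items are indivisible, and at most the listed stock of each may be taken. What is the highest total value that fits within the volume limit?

Best selections within volume 22 and stock limits:
- 2×A + 1×B + 1×C + 1×D: volume 22, value 106
- 2×A + 1×B + 1×C: volume 19, value 101
Best: $106.

$106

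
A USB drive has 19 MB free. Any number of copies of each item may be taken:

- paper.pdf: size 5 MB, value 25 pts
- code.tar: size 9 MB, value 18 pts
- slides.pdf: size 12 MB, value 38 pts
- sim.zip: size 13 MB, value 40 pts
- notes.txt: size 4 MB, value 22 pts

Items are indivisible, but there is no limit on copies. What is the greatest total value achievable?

Best value-per-unit is notes.txt at 22/4; filling with it alone gives 4×22 = 88.
Optimal mix: 3×paper.pdf + 1×notes.txt → size 19, value 97.

97 pts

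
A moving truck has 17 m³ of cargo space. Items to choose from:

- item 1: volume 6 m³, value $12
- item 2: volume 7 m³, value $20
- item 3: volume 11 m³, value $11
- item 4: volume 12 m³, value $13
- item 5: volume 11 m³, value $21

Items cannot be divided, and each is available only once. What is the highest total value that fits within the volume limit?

Check high-value combinations within 17 m³:
- item 1+item 5: volume 6+11=17, value 12+21=33
- item 1+item 2: volume 6+7=13, value 12+20=32
- item 1+item 3: volume 6+11=17, value 12+11=23
- item 5: volume 11, value 21
- item 2: volume 7, value 20
Best: $33.

$33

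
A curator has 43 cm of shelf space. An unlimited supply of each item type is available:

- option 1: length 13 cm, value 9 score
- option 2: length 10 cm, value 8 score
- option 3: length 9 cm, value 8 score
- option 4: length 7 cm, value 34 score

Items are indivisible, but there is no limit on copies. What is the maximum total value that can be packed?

204 score

Best value-per-unit is option 4 at 34/7, and filling with it alone uses length 6×7=42. No mix of the others beats 6×34 = 204.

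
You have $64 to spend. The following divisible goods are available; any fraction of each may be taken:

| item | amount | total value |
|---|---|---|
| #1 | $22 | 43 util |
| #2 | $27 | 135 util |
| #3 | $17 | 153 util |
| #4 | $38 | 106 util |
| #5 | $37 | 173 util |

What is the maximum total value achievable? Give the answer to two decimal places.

381.51

Take in order of value per unit:
- #3 (153/17 per unit): all 17 → value 153, running total 153.00
- #2 (135/27 per unit): all 27 → value 135, running total 288.00
- #5 (173/37 per unit): 20 of 37 → value 20×173/37 = 93.5135, running total 381.51
Total 381.51.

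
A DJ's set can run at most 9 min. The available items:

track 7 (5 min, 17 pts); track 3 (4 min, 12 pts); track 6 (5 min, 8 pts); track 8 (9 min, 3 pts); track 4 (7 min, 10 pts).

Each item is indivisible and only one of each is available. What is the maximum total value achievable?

29 pts

Check high-value combinations within 9 min:
- track 7+track 3: duration 5+4=9, value 17+12=29
- track 3+track 6: duration 4+5=9, value 12+8=20
- track 7: duration 5, value 17
- track 3: duration 4, value 12
- track 4: duration 7, value 10
Best: 29 pts.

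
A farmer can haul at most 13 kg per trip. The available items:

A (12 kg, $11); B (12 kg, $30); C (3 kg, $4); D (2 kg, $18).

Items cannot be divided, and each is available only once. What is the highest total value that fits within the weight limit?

$30

Check high-value combinations within 13 kg:
- B: weight 12, value 30
- C+D: weight 3+2=5, value 4+18=22
- D: weight 2, value 18
- A: weight 12, value 11
Best: $30.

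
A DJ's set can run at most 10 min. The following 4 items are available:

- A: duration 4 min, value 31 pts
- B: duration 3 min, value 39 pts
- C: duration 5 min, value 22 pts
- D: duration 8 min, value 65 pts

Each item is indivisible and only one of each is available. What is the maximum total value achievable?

70 pts

Check high-value combinations within 10 min:
- A+B: duration 4+3=7, value 31+39=70
- D: duration 8, value 65
- B+C: duration 3+5=8, value 39+22=61
Best: 70 pts.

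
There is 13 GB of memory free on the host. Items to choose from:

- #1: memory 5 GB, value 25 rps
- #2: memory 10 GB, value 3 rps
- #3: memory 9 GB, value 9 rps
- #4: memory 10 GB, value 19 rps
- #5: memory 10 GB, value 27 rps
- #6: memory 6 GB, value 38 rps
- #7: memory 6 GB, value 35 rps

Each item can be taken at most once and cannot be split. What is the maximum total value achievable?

73 rps

Check high-value combinations within 13 GB:
- #6+#7: memory 6+6=12, value 38+35=73
- #1+#6: memory 5+6=11, value 25+38=63
- #1+#7: memory 5+6=11, value 25+35=60
Best: 73 rps.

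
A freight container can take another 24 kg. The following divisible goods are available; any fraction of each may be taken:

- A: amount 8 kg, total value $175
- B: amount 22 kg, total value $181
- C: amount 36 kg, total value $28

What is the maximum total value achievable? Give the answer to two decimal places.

306.64

Take in order of value per unit:
- A (175/8 per unit): all 8 → value 175, running total 175.00
- B (181/22 per unit): 16 of 22 → value 16×181/22 = 131.6364, running total 306.64
Total 306.64.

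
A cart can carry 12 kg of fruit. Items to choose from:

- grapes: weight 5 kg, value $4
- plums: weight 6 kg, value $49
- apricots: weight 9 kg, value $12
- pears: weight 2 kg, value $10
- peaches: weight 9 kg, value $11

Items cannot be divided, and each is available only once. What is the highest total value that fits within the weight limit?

Check high-value combinations within 12 kg:
- plums+pears: weight 6+2=8, value 49+10=59
- grapes+plums: weight 5+6=11, value 4+49=53
- plums: weight 6, value 49
- apricots+pears: weight 9+2=11, value 12+10=22
Best: $59.

$59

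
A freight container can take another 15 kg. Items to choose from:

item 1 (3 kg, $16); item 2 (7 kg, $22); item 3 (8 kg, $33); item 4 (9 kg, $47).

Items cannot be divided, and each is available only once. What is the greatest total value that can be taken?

Check high-value combinations within 15 kg:
- item 1+item 4: weight 3+9=12, value 16+47=63
- item 2+item 3: weight 7+8=15, value 22+33=55
- item 1+item 3: weight 3+8=11, value 16+33=49
- item 4: weight 9, value 47
Best: $63.

$63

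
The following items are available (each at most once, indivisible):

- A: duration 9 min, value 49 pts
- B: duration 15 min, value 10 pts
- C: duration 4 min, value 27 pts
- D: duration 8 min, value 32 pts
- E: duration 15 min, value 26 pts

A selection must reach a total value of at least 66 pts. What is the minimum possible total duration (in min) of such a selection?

Subsets with value ≥ 66, sorted by total duration:
- A+C: duration 13, value 76
- A+D: duration 17, value 81
- A+C+D: duration 21, value 108
- A+E: duration 24, value 75
Minimum duration: 13 min.

13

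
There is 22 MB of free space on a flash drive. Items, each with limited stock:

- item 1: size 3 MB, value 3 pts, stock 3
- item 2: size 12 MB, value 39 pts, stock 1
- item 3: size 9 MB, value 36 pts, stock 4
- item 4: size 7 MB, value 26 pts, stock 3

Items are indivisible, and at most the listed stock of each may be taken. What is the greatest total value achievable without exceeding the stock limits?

78 pts

Best selections within size 22 and stock limits:
- 3×item 4: size 21, value 78
- 1×item 2 + 1×item 3: size 21, value 75
- 1×item 1 + 2×item 3: size 21, value 75
Best: 78 pts.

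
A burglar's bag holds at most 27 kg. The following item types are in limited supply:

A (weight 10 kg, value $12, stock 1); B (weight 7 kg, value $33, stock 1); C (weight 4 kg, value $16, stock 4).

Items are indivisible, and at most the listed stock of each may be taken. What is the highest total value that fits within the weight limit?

Top feasible selections:
- 1×B + 4×C: weight 23, value 97
- 1×B + 3×C: weight 19, value 81
- 1×A + 1×B + 2×C: weight 25, value 77
Best: $97.

$97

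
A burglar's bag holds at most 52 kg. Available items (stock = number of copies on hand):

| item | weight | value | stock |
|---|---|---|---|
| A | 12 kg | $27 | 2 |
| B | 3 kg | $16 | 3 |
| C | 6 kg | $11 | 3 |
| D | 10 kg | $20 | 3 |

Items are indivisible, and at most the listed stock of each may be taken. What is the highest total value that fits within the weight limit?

$135

Best selections within weight 52 and stock limits:
- 1×A + 3×B + 3×D: weight 51, value 135
- 2×A + 3×B + 3×C: weight 51, value 135
- 2×A + 3×B + 1×C + 1×D: weight 49, value 133
- 3×B + 2×C + 3×D: weight 51, value 130
Best: $135.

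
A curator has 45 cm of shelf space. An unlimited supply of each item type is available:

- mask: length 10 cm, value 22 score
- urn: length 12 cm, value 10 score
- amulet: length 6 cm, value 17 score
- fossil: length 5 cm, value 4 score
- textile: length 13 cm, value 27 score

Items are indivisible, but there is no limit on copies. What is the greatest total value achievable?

Best value-per-unit is amulet at 17/6, and filling with it alone uses length 7×6=42. No mix of the others beats 7×17 = 119.

119 score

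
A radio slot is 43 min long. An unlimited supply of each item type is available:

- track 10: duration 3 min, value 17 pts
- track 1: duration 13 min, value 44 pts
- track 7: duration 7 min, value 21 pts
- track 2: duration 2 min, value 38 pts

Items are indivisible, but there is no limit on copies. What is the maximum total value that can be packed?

798 pts

Best value-per-unit is track 2 at 38/2, and filling with it alone uses duration 21×2=42. No mix of the others beats 21×38 = 798.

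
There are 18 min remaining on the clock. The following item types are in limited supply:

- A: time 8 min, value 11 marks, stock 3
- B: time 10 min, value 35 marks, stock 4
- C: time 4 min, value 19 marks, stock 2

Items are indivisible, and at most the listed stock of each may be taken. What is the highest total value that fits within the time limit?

73 marks

Top feasible selections:
- 1×B + 2×C: time 18, value 73
- 1×B + 1×C: time 14, value 54
Best: 73 marks.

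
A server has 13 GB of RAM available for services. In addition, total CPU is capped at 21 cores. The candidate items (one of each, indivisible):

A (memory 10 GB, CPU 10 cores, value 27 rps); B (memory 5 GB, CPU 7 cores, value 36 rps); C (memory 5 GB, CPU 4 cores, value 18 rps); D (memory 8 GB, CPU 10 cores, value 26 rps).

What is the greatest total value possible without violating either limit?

62 rps

Feasible sets respecting both limits:
- B+D: memory 13, CPU 17, value 62
- B+C: memory 10, CPU 11, value 54
- C+D: memory 13, CPU 14, value 44
- B: memory 5, CPU 7, value 36
Best: 62 rps.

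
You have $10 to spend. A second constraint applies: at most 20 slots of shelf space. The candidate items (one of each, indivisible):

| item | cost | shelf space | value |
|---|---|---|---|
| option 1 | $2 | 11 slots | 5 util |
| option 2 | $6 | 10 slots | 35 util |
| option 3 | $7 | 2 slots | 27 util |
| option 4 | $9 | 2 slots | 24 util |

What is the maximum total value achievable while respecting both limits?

Feasible sets respecting both limits:
- option 2: cost 6, shelf space 10, value 35
- option 1+option 3: cost 9, shelf space 13, value 32
- option 3: cost 7, shelf space 2, value 27
Best: 35 util.

35 util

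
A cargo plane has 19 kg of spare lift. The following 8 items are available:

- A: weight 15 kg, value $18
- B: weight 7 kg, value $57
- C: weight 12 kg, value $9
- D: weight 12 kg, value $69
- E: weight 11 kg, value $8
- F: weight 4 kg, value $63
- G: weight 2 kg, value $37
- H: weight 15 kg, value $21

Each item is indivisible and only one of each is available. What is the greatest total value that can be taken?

Check high-value combinations within 19 kg:
- D+F+G: weight 12+4+2=18, value 69+63+37=169
- B+F+G: weight 7+4+2=13, value 57+63+37=157
- D+F: weight 12+4=16, value 69+63=132
- B+D: weight 7+12=19, value 57+69=126
- B+F: weight 7+4=11, value 57+63=120
Best: $169.

$169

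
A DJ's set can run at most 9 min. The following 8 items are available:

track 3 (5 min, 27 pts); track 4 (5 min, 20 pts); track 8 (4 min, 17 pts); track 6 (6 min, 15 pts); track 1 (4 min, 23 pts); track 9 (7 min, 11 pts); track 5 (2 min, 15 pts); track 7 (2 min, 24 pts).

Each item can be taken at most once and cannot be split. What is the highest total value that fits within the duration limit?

Check high-value combinations within 9 min:
- track 3+track 5+track 7: duration 5+2+2=9, value 27+15+24=66
- track 1+track 5+track 7: duration 4+2+2=8, value 23+15+24=62
- track 4+track 5+track 7: duration 5+2+2=9, value 20+15+24=59
Best: 66 pts.

66 pts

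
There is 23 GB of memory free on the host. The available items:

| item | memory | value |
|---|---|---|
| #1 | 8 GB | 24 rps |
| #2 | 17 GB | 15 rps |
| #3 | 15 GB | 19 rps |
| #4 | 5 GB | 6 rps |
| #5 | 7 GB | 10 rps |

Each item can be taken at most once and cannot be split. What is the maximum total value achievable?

43 rps

Check high-value combinations within 23 GB:
- #1+#3: memory 8+15=23, value 24+19=43
- #1+#4+#5: memory 8+5+7=20, value 24+6+10=40
- #1+#5: memory 8+7=15, value 24+10=34
- #1+#4: memory 8+5=13, value 24+6=30
Best: 43 rps.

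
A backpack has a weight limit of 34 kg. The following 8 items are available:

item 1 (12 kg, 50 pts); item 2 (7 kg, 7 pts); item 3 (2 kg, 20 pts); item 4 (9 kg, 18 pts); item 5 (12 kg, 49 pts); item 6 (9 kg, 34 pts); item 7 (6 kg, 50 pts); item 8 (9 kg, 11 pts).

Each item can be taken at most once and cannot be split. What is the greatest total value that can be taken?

Check high-value combinations within 34 kg:
- item 1+item 3+item 5+item 7: weight 12+2+12+6=32, value 50+20+49+50=169
- item 1+item 3+item 6+item 7: weight 12+2+9+6=29, value 50+20+34+50=154
- item 3+item 5+item 6+item 7: weight 2+12+9+6=29, value 20+49+34+50=153
Best: 169 pts.

169 pts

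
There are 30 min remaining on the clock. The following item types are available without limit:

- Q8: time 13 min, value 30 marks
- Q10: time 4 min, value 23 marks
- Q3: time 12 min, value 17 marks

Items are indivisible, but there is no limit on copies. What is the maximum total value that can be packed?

161 marks

Best value-per-unit is Q10 at 23/4, and filling with it alone uses time 7×4=28. No mix of the others beats 7×23 = 161.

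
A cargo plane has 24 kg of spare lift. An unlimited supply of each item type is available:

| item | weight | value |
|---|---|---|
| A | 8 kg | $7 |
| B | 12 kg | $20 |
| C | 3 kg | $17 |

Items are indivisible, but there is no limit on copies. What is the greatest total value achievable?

Best value-per-unit is C at 17/3, and filling with it alone uses weight 8×3=24. No mix of the others beats 8×17 = 136.

$136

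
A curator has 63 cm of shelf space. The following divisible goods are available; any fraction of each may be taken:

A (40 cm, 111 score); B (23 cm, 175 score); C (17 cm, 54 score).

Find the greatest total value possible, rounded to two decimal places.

Take in order of value per unit:
- B (175/23 per unit): all 23 → value 175, running total 175.00
- C (54/17 per unit): all 17 → value 54, running total 229.00
- A (111/40 per unit): 23 of 40 → value 23×111/40 = 63.8250, running total 292.83
Total 292.83.

292.83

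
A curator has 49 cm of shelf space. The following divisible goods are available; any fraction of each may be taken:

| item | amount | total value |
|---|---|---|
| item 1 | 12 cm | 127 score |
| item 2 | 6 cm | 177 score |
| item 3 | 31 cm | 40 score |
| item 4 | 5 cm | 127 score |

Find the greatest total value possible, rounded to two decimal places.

Take in order of value per unit:
- item 2 (177/6 per unit): all 6 → value 177, running total 177.00
- item 4 (127/5 per unit): all 5 → value 127, running total 304.00
- item 1 (127/12 per unit): all 12 → value 127, running total 431.00
- item 3 (40/31 per unit): 26 of 31 → value 26×40/31 = 33.5484, running total 464.55
Total 464.55.

464.55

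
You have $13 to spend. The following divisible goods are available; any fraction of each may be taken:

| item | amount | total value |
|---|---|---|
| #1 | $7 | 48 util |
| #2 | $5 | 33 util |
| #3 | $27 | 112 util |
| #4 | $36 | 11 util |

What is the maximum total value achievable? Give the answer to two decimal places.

Take in order of value per unit:
- #1 (48/7 per unit): all 7 → value 48, running total 48.00
- #2 (33/5 per unit): all 5 → value 33, running total 81.00
- #3 (112/27 per unit): 1 of 27 → value 1×112/27 = 4.1481, running total 85.15
Total 85.15.

85.15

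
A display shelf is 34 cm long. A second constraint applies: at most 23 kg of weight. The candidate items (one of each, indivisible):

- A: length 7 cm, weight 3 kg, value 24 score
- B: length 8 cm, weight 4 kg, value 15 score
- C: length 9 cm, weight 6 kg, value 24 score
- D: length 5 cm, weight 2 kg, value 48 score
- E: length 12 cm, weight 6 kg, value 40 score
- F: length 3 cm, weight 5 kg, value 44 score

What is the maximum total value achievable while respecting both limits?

156 score

Feasible sets respecting both limits:
- A+D+E+F: length 27, weight 16, value 156
- C+D+E+F: length 29, weight 19, value 156
- A+B+C+D+F: length 32, weight 20, value 155
Best: 156 score.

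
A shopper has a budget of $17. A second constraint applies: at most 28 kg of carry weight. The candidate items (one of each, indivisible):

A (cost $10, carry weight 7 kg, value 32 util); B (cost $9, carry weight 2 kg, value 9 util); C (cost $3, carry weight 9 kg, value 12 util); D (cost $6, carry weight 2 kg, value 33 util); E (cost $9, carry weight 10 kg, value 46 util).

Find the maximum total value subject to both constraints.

Feasible sets respecting both limits:
- D+E: cost 15, carry weight 12, value 79
- A+D: cost 16, carry weight 9, value 65
- C+E: cost 12, carry weight 19, value 58
- E: cost 9, carry weight 10, value 46
Best: 79 util.

79 util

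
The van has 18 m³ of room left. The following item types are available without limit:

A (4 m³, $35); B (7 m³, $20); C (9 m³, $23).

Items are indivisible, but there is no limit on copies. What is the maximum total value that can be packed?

Best value-per-unit is A at 35/4, and filling with it alone uses volume 4×4=16. No mix of the others beats 4×35 = 140.

$140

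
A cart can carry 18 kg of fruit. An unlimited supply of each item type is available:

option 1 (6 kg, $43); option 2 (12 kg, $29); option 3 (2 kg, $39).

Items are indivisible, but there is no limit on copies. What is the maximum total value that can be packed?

Best value-per-unit is option 3 at 39/2, and filling with it alone uses weight 9×2=18. No mix of the others beats 9×39 = 351.

$351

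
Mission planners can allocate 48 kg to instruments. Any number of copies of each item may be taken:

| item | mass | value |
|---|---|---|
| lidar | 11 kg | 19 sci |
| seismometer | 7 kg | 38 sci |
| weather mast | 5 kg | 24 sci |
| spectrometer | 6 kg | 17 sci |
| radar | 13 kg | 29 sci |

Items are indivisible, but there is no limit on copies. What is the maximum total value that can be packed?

252 sci

Best value-per-unit is seismometer at 38/7; filling with it alone gives 6×38 = 228.
Optimal mix: 6×seismometer + 1×weather mast → mass 47, value 252.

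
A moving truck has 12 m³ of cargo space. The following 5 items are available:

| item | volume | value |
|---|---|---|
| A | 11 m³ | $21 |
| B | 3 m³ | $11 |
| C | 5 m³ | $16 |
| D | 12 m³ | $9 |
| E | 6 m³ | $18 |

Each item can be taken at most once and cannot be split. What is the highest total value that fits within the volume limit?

$34

Check high-value combinations within 12 m³:
- C+E: volume 5+6=11, value 16+18=34
- B+E: volume 3+6=9, value 11+18=29
- B+C: volume 3+5=8, value 11+16=27
- A: volume 11, value 21
Best: $34.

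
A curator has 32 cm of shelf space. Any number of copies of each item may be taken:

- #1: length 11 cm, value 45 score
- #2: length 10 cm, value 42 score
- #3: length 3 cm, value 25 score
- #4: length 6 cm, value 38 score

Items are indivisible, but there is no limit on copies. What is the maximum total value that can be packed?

250 score

Best value-per-unit is #3 at 25/3, and filling with it alone uses length 10×3=30. No mix of the others beats 10×25 = 250.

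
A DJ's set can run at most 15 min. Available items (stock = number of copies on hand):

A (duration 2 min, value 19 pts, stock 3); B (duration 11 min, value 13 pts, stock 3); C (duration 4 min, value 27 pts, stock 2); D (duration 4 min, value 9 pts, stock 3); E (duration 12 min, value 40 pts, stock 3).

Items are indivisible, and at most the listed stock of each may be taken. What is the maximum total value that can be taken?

Best selections within duration 15 and stock limits:
- 3×A + 2×C: duration 14, value 111
- 3×A + 1×C + 1×D: duration 14, value 93
- 2×A + 2×C: duration 12, value 92
Best: 111 pts.

111 pts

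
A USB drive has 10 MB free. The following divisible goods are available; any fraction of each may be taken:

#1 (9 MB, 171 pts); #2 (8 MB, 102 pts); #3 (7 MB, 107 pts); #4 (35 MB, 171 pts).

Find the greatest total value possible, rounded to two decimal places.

186.29

Take in order of value per unit:
- #1 (171/9 per unit): all 9 → value 171, running total 171.00
- #3 (107/7 per unit): 1 of 7 → value 1×107/7 = 15.2857, running total 186.29
Total 186.29.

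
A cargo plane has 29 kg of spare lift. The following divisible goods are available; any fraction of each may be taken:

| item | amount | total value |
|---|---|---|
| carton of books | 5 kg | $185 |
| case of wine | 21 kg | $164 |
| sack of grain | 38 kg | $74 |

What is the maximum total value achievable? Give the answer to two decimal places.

354.84

Take in order of value per unit:
- carton of books (185/5 per unit): all 5 → value 185, running total 185.00
- case of wine (164/21 per unit): all 21 → value 164, running total 349.00
- sack of grain (74/38 per unit): 3 of 38 → value 3×74/38 = 5.8421, running total 354.84
Total 354.84.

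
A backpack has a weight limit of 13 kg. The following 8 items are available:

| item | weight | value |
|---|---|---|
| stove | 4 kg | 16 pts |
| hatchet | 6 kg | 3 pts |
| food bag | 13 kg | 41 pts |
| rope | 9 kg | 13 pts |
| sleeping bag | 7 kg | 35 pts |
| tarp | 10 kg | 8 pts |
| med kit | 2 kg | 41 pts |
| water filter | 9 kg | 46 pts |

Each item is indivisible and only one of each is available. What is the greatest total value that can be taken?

Check high-value combinations within 13 kg:
- stove+sleeping bag+med kit: weight 4+7+2=13, value 16+35+41=92
- med kit+water filter: weight 2+9=11, value 41+46=87
- sleeping bag+med kit: weight 7+2=9, value 35+41=76
Best: 92 pts.

92 pts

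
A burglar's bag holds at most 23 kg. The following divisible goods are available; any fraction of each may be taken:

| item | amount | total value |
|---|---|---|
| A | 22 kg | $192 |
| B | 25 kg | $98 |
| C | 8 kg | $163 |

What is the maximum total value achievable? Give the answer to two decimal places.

293.91

Take in order of value per unit:
- C (163/8 per unit): all 8 → value 163, running total 163.00
- A (192/22 per unit): 15 of 22 → value 15×192/22 = 130.9091, running total 293.91
Total 293.91.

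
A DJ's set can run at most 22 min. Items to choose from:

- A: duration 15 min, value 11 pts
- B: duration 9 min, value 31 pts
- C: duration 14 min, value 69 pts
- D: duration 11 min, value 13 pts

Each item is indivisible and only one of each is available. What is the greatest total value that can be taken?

Check high-value combinations within 22 min:
- C: duration 14, value 69
- B+D: duration 9+11=20, value 31+13=44
- B: duration 9, value 31
Best: 69 pts.

69 pts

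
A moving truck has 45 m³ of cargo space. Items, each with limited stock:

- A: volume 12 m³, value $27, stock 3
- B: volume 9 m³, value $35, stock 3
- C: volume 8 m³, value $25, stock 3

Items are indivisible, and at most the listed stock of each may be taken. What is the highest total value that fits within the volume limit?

$155

Best selections within volume 45 and stock limits:
- 3×B + 2×C: volume 43, value 155
- 2×B + 3×C: volume 42, value 145
Best: $155.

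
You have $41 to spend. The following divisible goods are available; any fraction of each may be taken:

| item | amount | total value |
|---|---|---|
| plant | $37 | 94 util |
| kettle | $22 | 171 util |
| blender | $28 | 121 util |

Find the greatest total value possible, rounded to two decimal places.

Take in order of value per unit:
- kettle (171/22 per unit): all 22 → value 171, running total 171.00
- blender (121/28 per unit): 19 of 28 → value 19×121/28 = 82.1071, running total 253.11
Total 253.11.

253.11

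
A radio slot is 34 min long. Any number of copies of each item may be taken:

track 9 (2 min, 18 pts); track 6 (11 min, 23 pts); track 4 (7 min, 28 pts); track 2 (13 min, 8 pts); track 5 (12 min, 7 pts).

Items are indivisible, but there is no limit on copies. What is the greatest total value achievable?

Best value-per-unit is track 9 at 18/2, and filling with it alone uses duration 17×2=34. No mix of the others beats 17×18 = 306.

306 pts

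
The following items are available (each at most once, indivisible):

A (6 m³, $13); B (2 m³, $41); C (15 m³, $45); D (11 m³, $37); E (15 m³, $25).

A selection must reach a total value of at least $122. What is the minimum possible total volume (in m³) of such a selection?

Subsets with value ≥ 122, sorted by total volume:
- B+C+D: volume 28, value 123
- A+B+C+D: volume 34, value 136
- A+B+C+E: volume 38, value 124
Minimum volume: 28 m³.

28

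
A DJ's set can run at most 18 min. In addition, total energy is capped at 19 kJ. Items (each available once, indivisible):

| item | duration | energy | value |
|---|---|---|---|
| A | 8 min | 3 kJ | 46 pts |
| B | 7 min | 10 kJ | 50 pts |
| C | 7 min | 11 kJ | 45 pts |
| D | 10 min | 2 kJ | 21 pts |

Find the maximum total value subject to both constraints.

96 pts

Feasible sets respecting both limits:
- A+B: duration 15, energy 13, value 96
- A+C: duration 15, energy 14, value 91
- B+D: duration 17, energy 12, value 71
- A+D: duration 18, energy 5, value 67
Best: 96 pts.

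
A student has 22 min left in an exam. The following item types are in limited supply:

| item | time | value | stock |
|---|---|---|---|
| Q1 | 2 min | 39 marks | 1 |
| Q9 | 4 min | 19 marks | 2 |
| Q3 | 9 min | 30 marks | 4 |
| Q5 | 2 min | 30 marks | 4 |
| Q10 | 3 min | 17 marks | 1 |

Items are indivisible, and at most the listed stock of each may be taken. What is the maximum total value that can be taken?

Best selections within time 22 and stock limits:
- 1×Q1 + 2×Q9 + 4×Q5 + 1×Q10: time 21, value 214
- 1×Q1 + 1×Q3 + 4×Q5 + 1×Q10: time 22, value 206
Best: 214 marks.

214 marks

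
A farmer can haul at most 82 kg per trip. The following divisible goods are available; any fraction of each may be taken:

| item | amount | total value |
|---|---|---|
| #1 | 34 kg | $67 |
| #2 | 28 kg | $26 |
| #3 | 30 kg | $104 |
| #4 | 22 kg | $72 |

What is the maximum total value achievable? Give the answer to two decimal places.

235.12

Take in order of value per unit:
- #3 (104/30 per unit): all 30 → value 104, running total 104.00
- #4 (72/22 per unit): all 22 → value 72, running total 176.00
- #1 (67/34 per unit): 30 of 34 → value 30×67/34 = 59.1176, running total 235.12
Total 235.12.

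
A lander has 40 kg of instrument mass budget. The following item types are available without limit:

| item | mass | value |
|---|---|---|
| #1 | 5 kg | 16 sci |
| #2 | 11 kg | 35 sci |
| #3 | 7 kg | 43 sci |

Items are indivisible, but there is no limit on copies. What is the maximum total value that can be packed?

231 sci

Best value-per-unit is #3 at 43/7; filling with it alone gives 5×43 = 215.
Optimal mix: 1×#1 + 5×#3 → mass 40, value 231.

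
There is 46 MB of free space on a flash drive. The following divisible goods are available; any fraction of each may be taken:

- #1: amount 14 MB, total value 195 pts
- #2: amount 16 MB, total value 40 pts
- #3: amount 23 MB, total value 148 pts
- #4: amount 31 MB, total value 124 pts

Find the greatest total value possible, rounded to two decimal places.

379.00

Take in order of value per unit:
- #1 (195/14 per unit): all 14 → value 195, running total 195.00
- #3 (148/23 per unit): all 23 → value 148, running total 343.00
- #4 (124/31 per unit): 9 of 31 → value 9×124/31 = 36.0000, running total 379.00
Total 379.00.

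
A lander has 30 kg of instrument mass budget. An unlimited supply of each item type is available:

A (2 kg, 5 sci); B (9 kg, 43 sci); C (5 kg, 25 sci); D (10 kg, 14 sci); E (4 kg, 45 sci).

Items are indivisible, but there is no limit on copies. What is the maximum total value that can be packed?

320 sci

Best value-per-unit is E at 45/4; filling with it alone gives 7×45 = 315.
Optimal mix: 1×A + 7×E → mass 30, value 320.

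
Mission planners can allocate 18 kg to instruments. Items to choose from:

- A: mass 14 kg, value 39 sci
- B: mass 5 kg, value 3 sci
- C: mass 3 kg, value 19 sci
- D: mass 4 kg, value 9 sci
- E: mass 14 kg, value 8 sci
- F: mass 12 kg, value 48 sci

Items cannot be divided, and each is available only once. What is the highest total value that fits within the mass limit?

Check high-value combinations within 18 kg:
- C+F: mass 3+12=15, value 19+48=67
- A+C: mass 14+3=17, value 39+19=58
- D+F: mass 4+12=16, value 9+48=57
Best: 67 sci.

67 sci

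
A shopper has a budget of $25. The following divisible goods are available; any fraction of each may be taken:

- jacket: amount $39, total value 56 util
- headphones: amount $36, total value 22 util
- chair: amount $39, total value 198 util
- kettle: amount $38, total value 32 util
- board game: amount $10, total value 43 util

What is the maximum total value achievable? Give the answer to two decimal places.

126.92

Take in order of value per unit:
- chair (198/39 per unit): 25 of 39 → value 25×198/39 = 126.9231, running total 126.92
Total 126.92.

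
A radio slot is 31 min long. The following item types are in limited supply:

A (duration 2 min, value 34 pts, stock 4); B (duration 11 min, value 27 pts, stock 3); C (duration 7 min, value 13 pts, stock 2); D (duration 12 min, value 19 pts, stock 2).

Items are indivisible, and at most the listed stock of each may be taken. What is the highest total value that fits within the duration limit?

190 pts

Top feasible selections:
- 4×A + 2×B: duration 30, value 190
- 4×A + 1×B + 1×D: duration 31, value 182
Best: 190 pts.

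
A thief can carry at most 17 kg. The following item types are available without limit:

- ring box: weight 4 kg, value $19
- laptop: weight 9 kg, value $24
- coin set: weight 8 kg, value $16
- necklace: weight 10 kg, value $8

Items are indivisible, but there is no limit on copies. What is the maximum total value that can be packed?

Best value-per-unit is ring box at 19/4, and filling with it alone uses weight 4×4=16. No mix of the others beats 4×19 = 76.

$76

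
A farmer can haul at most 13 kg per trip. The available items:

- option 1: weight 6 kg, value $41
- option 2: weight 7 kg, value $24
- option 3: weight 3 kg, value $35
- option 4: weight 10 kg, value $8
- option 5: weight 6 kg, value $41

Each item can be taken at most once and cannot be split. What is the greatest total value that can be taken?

Check high-value combinations within 13 kg:
- option 1+option 5: weight 6+6=12, value 41+41=82
- option 1+option 3: weight 6+3=9, value 41+35=76
- option 3+option 5: weight 3+6=9, value 35+41=76
Best: $82.

$82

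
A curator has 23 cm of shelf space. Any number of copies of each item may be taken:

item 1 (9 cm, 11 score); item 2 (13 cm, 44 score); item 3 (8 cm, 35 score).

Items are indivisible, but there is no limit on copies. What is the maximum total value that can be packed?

79 score

Best value-per-unit is item 3 at 35/8; filling with it alone gives 2×35 = 70.
Optimal mix: 1×item 2 + 1×item 3 → length 21, value 79.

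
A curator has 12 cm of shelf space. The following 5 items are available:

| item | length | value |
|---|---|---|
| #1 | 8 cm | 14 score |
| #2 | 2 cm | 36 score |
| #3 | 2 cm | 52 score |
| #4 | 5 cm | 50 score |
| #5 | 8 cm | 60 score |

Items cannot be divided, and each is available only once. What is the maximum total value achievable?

This is a 0/1 knapsack; check combinations near the capacity.
- #2+#3+#5: length 2+2+8=12, value 36+52+60=148
- #2+#3+#4: length 2+2+5=9, value 36+52+50=138
- #3+#5: length 2+8=10, value 52+60=112
- #3+#4: length 2+5=7, value 52+50=102
Best: 148 score.

148 score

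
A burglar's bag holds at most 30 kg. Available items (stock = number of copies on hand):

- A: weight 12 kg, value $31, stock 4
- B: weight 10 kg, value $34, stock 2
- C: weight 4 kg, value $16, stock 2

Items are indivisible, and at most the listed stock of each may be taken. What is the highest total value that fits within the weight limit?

Best selections within weight 30 and stock limits:
- 2×B + 2×C: weight 28, value 100
- 1×A + 1×B + 2×C: weight 30, value 97
- 2×B + 1×C: weight 24, value 84
Best: $100.

$100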